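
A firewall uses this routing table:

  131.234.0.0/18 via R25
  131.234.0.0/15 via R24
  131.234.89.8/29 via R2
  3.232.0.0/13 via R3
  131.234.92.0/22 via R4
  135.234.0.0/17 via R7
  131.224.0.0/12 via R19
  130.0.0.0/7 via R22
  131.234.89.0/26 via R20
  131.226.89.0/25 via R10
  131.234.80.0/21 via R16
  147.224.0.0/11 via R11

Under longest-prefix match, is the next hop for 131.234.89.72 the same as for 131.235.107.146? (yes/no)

yes

131.234.89.72: longest match 131.234.0.0/15 -> R24
131.235.107.146: longest match 131.234.0.0/15 -> R24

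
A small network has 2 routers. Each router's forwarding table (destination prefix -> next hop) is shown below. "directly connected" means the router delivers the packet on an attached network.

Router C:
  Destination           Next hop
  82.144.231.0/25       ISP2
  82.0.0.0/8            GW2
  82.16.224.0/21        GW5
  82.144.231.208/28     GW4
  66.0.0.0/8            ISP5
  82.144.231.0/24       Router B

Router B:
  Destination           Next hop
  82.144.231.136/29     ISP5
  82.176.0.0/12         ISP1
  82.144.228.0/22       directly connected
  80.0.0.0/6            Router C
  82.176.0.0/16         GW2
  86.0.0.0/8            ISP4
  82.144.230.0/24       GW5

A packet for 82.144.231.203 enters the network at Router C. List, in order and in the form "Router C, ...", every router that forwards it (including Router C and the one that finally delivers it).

Router C, Router B

At Router C: longest match for 82.144.231.203 is 82.144.231.0/24 -> Router B
At Router B: longest match for 82.144.231.203 is 82.144.228.0/22 -> directly connected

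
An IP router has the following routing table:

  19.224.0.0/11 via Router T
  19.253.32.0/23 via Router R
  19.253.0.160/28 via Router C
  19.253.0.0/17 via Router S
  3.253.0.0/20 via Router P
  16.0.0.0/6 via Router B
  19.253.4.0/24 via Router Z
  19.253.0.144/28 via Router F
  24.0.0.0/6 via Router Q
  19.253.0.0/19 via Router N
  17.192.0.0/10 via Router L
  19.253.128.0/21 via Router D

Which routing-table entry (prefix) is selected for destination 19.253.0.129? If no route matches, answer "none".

19.253.0.0/19

Entries matching 19.253.0.129:
  16.0.0.0/6 (16.0.0.0 - 19.255.255.255)
  19.224.0.0/11 (19.224.0.0 - 19.255.255.255)
  19.253.0.0/17 (19.253.0.0 - 19.253.127.255)
  19.253.0.0/19 (19.253.0.0 - 19.253.31.255)
Most specific is 19.253.0.0/19.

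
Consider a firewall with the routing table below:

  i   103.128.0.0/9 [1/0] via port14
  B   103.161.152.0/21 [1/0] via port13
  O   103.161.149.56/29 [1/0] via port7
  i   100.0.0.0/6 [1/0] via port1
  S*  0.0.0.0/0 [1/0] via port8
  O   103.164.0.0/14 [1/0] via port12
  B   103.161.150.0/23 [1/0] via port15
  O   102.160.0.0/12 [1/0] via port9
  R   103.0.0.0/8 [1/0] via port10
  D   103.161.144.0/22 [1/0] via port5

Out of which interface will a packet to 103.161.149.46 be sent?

Routes whose prefix contains 103.161.149.46:
  0.0.0.0/0 (default, matches everything) -> port8
  100.0.0.0/6 (100.0.0.0 - 103.255.255.255) -> port1
  103.0.0.0/8 (103.0.0.0 - 103.255.255.255) -> port10
  103.128.0.0/9 (103.128.0.0 - 103.255.255.255) -> port14
More-specific entries that do NOT match:
  103.161.149.56/29 (103.161.149.56 - 103.161.149.63) does not contain 103.161.149.46
  103.161.150.0/23 (103.161.150.0 - 103.161.151.255) does not contain 103.161.149.46
  103.161.144.0/22 (103.161.144.0 - 103.161.147.255) does not contain 103.161.149.46
  103.161.152.0/21 (103.161.152.0 - 103.161.159.255) does not contain 103.161.149.46
  103.164.0.0/14 (103.164.0.0 - 103.167.255.255) does not contain 103.161.149.46
  102.160.0.0/12 (102.160.0.0 - 102.175.255.255) does not contain 103.161.149.46
Longest matching prefix is /9 -> interface port14.

port14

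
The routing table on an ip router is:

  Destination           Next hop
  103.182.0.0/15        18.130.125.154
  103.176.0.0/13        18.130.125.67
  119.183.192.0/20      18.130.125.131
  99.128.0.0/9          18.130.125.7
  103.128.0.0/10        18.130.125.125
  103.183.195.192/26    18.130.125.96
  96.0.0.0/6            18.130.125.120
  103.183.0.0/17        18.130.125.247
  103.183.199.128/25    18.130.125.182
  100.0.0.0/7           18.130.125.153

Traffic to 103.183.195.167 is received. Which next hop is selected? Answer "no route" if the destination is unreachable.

18.130.125.154

Routes whose prefix contains 103.183.195.167:
  103.128.0.0/10 (103.128.0.0 - 103.191.255.255) -> 18.130.125.125
  103.176.0.0/13 (103.176.0.0 - 103.183.255.255) -> 18.130.125.67
  103.182.0.0/15 (103.182.0.0 - 103.183.255.255) -> 18.130.125.154
More-specific entries that do NOT match:
  103.183.195.192/26 (103.183.195.192 - 103.183.195.255) does not contain 103.183.195.167
  103.183.199.128/25 (103.183.199.128 - 103.183.199.255) does not contain 103.183.195.167
  119.183.192.0/20 (119.183.192.0 - 119.183.207.255) does not contain 103.183.195.167
  103.183.0.0/17 (103.183.0.0 - 103.183.127.255) does not contain 103.183.195.167
Longest matching prefix is /15 -> next hop 18.130.125.154.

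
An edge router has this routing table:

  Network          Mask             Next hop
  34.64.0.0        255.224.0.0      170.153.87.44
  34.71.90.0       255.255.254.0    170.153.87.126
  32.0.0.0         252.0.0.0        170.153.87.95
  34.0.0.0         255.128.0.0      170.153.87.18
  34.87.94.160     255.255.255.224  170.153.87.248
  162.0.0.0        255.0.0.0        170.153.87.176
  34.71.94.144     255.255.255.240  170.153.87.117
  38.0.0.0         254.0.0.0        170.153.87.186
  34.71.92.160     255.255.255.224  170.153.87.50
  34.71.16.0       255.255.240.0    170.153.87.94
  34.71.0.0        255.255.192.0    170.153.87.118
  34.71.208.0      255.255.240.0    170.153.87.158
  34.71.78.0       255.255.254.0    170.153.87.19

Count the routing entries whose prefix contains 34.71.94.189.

3

Prefixes containing 34.71.94.189:
  32.0.0.0/6 (32.0.0.0 - 35.255.255.255)
  34.0.0.0/9 (34.0.0.0 - 34.127.255.255)
  34.64.0.0/11 (34.64.0.0 - 34.95.255.255)
Total matching entries: 3.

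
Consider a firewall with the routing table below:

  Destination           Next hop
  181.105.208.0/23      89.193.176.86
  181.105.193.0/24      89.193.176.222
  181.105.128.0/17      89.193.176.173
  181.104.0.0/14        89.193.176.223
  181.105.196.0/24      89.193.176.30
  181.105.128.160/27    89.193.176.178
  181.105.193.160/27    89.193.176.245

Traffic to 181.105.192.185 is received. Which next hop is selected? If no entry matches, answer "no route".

89.193.176.173

Routes whose prefix contains 181.105.192.185:
  181.104.0.0/14 (181.104.0.0 - 181.107.255.255) -> 89.193.176.223
  181.105.128.0/17 (181.105.128.0 - 181.105.255.255) -> 89.193.176.173
More-specific entries that do NOT match:
  181.105.128.160/27 (181.105.128.160 - 181.105.128.191) does not contain 181.105.192.185
  181.105.193.160/27 (181.105.193.160 - 181.105.193.191) does not contain 181.105.192.185
  181.105.193.0/24 (181.105.193.0 - 181.105.193.255) does not contain 181.105.192.185
  181.105.196.0/24 (181.105.196.0 - 181.105.196.255) does not contain 181.105.192.185
  181.105.208.0/23 (181.105.208.0 - 181.105.209.255) does not contain 181.105.192.185
Longest matching prefix is /17 -> next hop 89.193.176.173.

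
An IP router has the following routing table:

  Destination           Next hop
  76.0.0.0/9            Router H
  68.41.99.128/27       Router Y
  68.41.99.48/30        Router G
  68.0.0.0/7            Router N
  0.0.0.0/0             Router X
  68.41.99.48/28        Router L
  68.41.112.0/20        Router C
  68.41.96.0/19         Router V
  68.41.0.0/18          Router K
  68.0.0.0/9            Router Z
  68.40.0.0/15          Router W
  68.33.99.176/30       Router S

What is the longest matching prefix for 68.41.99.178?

68.41.96.0/19

Entries matching 68.41.99.178:
  0.0.0.0/0 (default, matches everything)
  68.0.0.0/7 (68.0.0.0 - 69.255.255.255)
  68.0.0.0/9 (68.0.0.0 - 68.127.255.255)
  68.40.0.0/15 (68.40.0.0 - 68.41.255.255)
  68.41.96.0/19 (68.41.96.0 - 68.41.127.255)
Most specific is 68.41.96.0/19.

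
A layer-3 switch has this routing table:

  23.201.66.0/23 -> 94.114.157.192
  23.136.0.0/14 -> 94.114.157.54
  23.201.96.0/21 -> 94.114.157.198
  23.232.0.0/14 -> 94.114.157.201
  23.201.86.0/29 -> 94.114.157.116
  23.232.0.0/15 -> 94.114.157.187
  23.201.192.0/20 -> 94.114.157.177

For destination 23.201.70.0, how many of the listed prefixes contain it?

No listed prefix contains 23.201.70.0.
Total matching entries: 0.

0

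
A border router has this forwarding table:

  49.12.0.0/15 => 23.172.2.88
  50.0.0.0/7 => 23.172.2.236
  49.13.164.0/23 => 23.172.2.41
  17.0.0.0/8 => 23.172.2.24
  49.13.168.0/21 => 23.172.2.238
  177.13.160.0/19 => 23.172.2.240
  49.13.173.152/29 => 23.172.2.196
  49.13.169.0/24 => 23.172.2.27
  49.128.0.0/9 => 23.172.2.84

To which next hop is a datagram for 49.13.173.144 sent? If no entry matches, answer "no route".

23.172.2.238

Routes whose prefix contains 49.13.173.144:
  49.12.0.0/15 (49.12.0.0 - 49.13.255.255) -> 23.172.2.88
  49.13.168.0/21 (49.13.168.0 - 49.13.175.255) -> 23.172.2.238
More-specific entries that do NOT match:
  49.13.173.152/29 (49.13.173.152 - 49.13.173.159) does not contain 49.13.173.144
  49.13.169.0/24 (49.13.169.0 - 49.13.169.255) does not contain 49.13.173.144
  49.13.164.0/23 (49.13.164.0 - 49.13.165.255) does not contain 49.13.173.144
Longest matching prefix is /21 -> next hop 23.172.2.238.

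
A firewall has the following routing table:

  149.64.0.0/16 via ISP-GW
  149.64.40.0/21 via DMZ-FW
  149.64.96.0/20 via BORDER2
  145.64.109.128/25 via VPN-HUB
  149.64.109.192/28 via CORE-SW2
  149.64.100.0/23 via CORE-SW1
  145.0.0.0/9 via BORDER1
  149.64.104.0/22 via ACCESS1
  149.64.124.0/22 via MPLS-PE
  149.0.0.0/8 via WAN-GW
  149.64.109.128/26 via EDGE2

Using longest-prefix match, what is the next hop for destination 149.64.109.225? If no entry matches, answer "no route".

BORDER2

Routes whose prefix contains 149.64.109.225:
  149.0.0.0/8 (149.0.0.0 - 149.255.255.255) -> WAN-GW
  149.64.0.0/16 (149.64.0.0 - 149.64.255.255) -> ISP-GW
  149.64.96.0/20 (149.64.96.0 - 149.64.111.255) -> BORDER2
More-specific entries that do NOT match:
  149.64.109.192/28 (149.64.109.192 - 149.64.109.207) does not contain 149.64.109.225
  149.64.109.128/26 (149.64.109.128 - 149.64.109.191) does not contain 149.64.109.225
  145.64.109.128/25 (145.64.109.128 - 145.64.109.255) does not contain 149.64.109.225
  149.64.100.0/23 (149.64.100.0 - 149.64.101.255) does not contain 149.64.109.225
  149.64.104.0/22 (149.64.104.0 - 149.64.107.255) does not contain 149.64.109.225
  149.64.124.0/22 (149.64.124.0 - 149.64.127.255) does not contain 149.64.109.225
  149.64.40.0/21 (149.64.40.0 - 149.64.47.255) does not contain 149.64.109.225
Longest matching prefix is /20 -> next hop BORDER2.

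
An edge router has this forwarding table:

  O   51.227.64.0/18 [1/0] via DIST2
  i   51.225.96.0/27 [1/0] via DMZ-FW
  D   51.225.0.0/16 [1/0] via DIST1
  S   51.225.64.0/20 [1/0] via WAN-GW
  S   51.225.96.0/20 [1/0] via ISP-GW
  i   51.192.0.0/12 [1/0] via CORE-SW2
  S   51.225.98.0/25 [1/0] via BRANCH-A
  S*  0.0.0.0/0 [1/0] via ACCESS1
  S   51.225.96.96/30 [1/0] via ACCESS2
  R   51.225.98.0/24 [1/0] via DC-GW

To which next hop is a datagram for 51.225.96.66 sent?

ISP-GW

Routes whose prefix contains 51.225.96.66:
  0.0.0.0/0 (default, matches everything) -> ACCESS1
  51.225.0.0/16 (51.225.0.0 - 51.225.255.255) -> DIST1
  51.225.96.0/20 (51.225.96.0 - 51.225.111.255) -> ISP-GW
More-specific entries that do NOT match:
  51.225.96.96/30 (51.225.96.96 - 51.225.96.99) does not contain 51.225.96.66
  51.225.96.0/27 (51.225.96.0 - 51.225.96.31) does not contain 51.225.96.66
  51.225.98.0/25 (51.225.98.0 - 51.225.98.127) does not contain 51.225.96.66
  51.225.98.0/24 (51.225.98.0 - 51.225.98.255) does not contain 51.225.96.66
Longest matching prefix is /20 -> next hop ISP-GW.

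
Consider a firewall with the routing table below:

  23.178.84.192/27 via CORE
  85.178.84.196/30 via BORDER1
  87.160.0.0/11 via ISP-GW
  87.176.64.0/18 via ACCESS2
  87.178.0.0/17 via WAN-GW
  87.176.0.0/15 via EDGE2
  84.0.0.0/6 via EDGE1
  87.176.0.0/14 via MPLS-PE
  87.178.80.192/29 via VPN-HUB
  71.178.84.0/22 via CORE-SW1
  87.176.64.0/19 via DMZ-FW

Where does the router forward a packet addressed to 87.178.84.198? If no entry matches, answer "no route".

WAN-GW

Routes whose prefix contains 87.178.84.198:
  84.0.0.0/6 (84.0.0.0 - 87.255.255.255) -> EDGE1
  87.160.0.0/11 (87.160.0.0 - 87.191.255.255) -> ISP-GW
  87.176.0.0/14 (87.176.0.0 - 87.179.255.255) -> MPLS-PE
  87.178.0.0/17 (87.178.0.0 - 87.178.127.255) -> WAN-GW
More-specific entries that do NOT match:
  85.178.84.196/30 (85.178.84.196 - 85.178.84.199) does not contain 87.178.84.198
  87.178.80.192/29 (87.178.80.192 - 87.178.80.199) does not contain 87.178.84.198
  23.178.84.192/27 (23.178.84.192 - 23.178.84.223) does not contain 87.178.84.198
  71.178.84.0/22 (71.178.84.0 - 71.178.87.255) does not contain 87.178.84.198
  87.176.64.0/19 (87.176.64.0 - 87.176.95.255) does not contain 87.178.84.198
  87.176.64.0/18 (87.176.64.0 - 87.176.127.255) does not contain 87.178.84.198
Longest matching prefix is /17 -> next hop WAN-GW.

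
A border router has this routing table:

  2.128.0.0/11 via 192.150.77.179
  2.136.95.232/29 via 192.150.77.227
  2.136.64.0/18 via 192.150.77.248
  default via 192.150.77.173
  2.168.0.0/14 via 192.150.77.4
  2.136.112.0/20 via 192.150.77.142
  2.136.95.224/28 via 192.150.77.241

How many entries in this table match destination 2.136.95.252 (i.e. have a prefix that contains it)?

3

Prefixes containing 2.136.95.252:
  0.0.0.0/0 (default, matches everything)
  2.128.0.0/11 (2.128.0.0 - 2.159.255.255)
  2.136.64.0/18 (2.136.64.0 - 2.136.127.255)
Total matching entries: 3.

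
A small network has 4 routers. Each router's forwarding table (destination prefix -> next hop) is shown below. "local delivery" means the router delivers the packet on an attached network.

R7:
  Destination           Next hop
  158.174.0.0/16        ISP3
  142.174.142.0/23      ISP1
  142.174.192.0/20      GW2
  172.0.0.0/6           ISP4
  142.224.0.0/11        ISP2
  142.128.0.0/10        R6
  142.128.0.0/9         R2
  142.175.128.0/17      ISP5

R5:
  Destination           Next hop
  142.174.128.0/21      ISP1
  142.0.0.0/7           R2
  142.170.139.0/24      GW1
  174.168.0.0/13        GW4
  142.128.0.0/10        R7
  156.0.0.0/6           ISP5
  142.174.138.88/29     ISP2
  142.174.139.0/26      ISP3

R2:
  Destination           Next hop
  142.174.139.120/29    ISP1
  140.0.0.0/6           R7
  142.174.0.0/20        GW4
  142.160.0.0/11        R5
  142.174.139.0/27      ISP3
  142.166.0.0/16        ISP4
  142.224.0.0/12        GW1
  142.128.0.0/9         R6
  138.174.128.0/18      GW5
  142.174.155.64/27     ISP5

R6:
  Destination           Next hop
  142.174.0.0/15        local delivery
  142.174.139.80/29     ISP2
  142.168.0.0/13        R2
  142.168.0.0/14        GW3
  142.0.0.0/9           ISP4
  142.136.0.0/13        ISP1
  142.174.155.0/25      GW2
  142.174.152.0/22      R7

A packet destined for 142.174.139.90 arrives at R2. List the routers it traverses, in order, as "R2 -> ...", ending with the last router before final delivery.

At R2: longest match for 142.174.139.90 is 142.160.0.0/11 -> R5
At R5: longest match for 142.174.139.90 is 142.128.0.0/10 -> R7
At R7: longest match for 142.174.139.90 is 142.128.0.0/10 -> R6
At R6: longest match for 142.174.139.90 is 142.174.0.0/15 -> local delivery

R2 -> R5 -> R7 -> R6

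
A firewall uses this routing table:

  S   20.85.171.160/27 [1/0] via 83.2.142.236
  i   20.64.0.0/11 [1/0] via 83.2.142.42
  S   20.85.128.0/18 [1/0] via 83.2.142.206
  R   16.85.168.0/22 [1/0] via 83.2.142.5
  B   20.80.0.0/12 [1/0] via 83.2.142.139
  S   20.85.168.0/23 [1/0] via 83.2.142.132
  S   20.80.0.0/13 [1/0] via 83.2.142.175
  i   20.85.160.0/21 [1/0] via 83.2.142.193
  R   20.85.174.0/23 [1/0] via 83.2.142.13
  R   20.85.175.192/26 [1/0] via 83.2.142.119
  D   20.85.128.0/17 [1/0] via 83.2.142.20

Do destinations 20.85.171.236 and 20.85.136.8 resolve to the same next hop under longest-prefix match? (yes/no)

20.85.171.236: longest match 20.85.128.0/18 -> 83.2.142.206
20.85.136.8: longest match 20.85.128.0/18 -> 83.2.142.206

yes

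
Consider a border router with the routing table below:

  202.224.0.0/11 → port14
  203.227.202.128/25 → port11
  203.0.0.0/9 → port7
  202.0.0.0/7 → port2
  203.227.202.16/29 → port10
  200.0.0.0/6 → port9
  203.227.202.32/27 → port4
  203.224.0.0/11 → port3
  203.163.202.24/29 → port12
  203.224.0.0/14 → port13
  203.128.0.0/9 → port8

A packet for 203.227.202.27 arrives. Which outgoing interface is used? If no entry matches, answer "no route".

Routes whose prefix contains 203.227.202.27:
  200.0.0.0/6 (200.0.0.0 - 203.255.255.255) -> port9
  202.0.0.0/7 (202.0.0.0 - 203.255.255.255) -> port2
  203.128.0.0/9 (203.128.0.0 - 203.255.255.255) -> port8
  203.224.0.0/11 (203.224.0.0 - 203.255.255.255) -> port3
  203.224.0.0/14 (203.224.0.0 - 203.227.255.255) -> port13
More-specific entries that do NOT match:
  203.227.202.16/29 (203.227.202.16 - 203.227.202.23) does not contain 203.227.202.27
  203.163.202.24/29 (203.163.202.24 - 203.163.202.31) does not contain 203.227.202.27
  203.227.202.32/27 (203.227.202.32 - 203.227.202.63) does not contain 203.227.202.27
  203.227.202.128/25 (203.227.202.128 - 203.227.202.255) does not contain 203.227.202.27
Longest matching prefix is /14 -> interface port13.

port13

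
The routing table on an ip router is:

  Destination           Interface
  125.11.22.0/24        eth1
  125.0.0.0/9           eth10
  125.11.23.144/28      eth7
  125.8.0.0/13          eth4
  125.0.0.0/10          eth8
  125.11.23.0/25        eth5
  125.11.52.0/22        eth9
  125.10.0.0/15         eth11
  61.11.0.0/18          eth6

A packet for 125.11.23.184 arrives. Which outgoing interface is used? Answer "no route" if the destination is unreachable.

eth11

Routes whose prefix contains 125.11.23.184:
  125.0.0.0/9 (125.0.0.0 - 125.127.255.255) -> eth10
  125.0.0.0/10 (125.0.0.0 - 125.63.255.255) -> eth8
  125.8.0.0/13 (125.8.0.0 - 125.15.255.255) -> eth4
  125.10.0.0/15 (125.10.0.0 - 125.11.255.255) -> eth11
More-specific entries that do NOT match:
  125.11.23.144/28 (125.11.23.144 - 125.11.23.159) does not contain 125.11.23.184
  125.11.23.0/25 (125.11.23.0 - 125.11.23.127) does not contain 125.11.23.184
  125.11.22.0/24 (125.11.22.0 - 125.11.22.255) does not contain 125.11.23.184
  125.11.52.0/22 (125.11.52.0 - 125.11.55.255) does not contain 125.11.23.184
  61.11.0.0/18 (61.11.0.0 - 61.11.63.255) does not contain 125.11.23.184
Longest matching prefix is /15 -> interface eth11.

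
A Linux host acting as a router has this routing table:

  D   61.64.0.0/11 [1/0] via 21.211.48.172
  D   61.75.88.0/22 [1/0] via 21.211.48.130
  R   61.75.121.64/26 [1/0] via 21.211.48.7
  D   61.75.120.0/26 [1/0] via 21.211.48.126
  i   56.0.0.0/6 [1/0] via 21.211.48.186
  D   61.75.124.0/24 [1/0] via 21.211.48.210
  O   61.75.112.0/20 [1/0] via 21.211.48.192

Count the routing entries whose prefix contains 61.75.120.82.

2

Prefixes containing 61.75.120.82:
  61.64.0.0/11 (61.64.0.0 - 61.95.255.255)
  61.75.112.0/20 (61.75.112.0 - 61.75.127.255)
Total matching entries: 2.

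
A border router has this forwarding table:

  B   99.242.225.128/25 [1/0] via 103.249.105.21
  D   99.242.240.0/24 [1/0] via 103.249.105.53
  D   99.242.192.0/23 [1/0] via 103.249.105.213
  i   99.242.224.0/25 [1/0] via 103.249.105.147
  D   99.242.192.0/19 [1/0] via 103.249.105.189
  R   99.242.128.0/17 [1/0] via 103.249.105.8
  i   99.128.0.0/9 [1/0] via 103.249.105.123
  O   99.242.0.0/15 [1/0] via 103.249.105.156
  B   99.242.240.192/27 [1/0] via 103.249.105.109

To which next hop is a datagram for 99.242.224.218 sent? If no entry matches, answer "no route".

Routes whose prefix contains 99.242.224.218:
  99.128.0.0/9 (99.128.0.0 - 99.255.255.255) -> 103.249.105.123
  99.242.0.0/15 (99.242.0.0 - 99.243.255.255) -> 103.249.105.156
  99.242.128.0/17 (99.242.128.0 - 99.242.255.255) -> 103.249.105.8
More-specific entries that do NOT match:
  99.242.240.192/27 (99.242.240.192 - 99.242.240.223) does not contain 99.242.224.218
  99.242.225.128/25 (99.242.225.128 - 99.242.225.255) does not contain 99.242.224.218
  99.242.224.0/25 (99.242.224.0 - 99.242.224.127) does not contain 99.242.224.218
  99.242.240.0/24 (99.242.240.0 - 99.242.240.255) does not contain 99.242.224.218
  99.242.192.0/23 (99.242.192.0 - 99.242.193.255) does not contain 99.242.224.218
  99.242.192.0/19 (99.242.192.0 - 99.242.223.255) does not contain 99.242.224.218
Longest matching prefix is /17 -> next hop 103.249.105.8.

103.249.105.8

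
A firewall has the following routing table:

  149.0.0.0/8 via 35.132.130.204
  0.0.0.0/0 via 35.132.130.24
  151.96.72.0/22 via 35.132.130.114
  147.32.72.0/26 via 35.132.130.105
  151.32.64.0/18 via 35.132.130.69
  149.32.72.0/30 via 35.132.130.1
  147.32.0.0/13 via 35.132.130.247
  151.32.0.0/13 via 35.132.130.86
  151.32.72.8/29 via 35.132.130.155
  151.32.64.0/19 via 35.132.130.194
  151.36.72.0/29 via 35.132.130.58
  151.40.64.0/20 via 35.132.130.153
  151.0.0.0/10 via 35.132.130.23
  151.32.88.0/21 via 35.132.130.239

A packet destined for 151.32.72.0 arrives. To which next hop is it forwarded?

35.132.130.194

Routes whose prefix contains 151.32.72.0:
  0.0.0.0/0 (default, matches everything) -> 35.132.130.24
  151.0.0.0/10 (151.0.0.0 - 151.63.255.255) -> 35.132.130.23
  151.32.0.0/13 (151.32.0.0 - 151.39.255.255) -> 35.132.130.86
  151.32.64.0/18 (151.32.64.0 - 151.32.127.255) -> 35.132.130.69
  151.32.64.0/19 (151.32.64.0 - 151.32.95.255) -> 35.132.130.194
More-specific entries that do NOT match:
  149.32.72.0/30 (149.32.72.0 - 149.32.72.3) does not contain 151.32.72.0
  151.32.72.8/29 (151.32.72.8 - 151.32.72.15) does not contain 151.32.72.0
  151.36.72.0/29 (151.36.72.0 - 151.36.72.7) does not contain 151.32.72.0
  147.32.72.0/26 (147.32.72.0 - 147.32.72.63) does not contain 151.32.72.0
  151.96.72.0/22 (151.96.72.0 - 151.96.75.255) does not contain 151.32.72.0
  151.32.88.0/21 (151.32.88.0 - 151.32.95.255) does not contain 151.32.72.0
  151.40.64.0/20 (151.40.64.0 - 151.40.79.255) does not contain 151.32.72.0
Longest matching prefix is /19 -> next hop 35.132.130.194.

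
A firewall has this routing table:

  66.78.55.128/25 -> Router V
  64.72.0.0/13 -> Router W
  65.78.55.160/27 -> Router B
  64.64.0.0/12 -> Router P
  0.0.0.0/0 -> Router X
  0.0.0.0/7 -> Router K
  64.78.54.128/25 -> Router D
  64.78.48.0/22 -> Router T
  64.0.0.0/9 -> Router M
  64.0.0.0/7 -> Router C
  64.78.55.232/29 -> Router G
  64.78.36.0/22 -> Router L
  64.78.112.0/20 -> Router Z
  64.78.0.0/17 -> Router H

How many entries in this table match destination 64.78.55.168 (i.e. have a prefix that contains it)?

6

Prefixes containing 64.78.55.168:
  0.0.0.0/0 (default, matches everything)
  64.0.0.0/7 (64.0.0.0 - 65.255.255.255)
  64.0.0.0/9 (64.0.0.0 - 64.127.255.255)
  64.64.0.0/12 (64.64.0.0 - 64.79.255.255)
  64.72.0.0/13 (64.72.0.0 - 64.79.255.255)
  64.78.0.0/17 (64.78.0.0 - 64.78.127.255)
Total matching entries: 6.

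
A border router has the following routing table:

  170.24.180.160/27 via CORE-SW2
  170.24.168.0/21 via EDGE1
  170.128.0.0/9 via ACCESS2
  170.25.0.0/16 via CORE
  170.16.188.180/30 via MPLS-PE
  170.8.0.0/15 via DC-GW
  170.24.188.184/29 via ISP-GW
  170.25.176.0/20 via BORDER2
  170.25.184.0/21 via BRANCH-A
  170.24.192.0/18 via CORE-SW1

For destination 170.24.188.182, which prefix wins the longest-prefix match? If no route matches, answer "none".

none

170.24.188.182 is outside every listed prefix and there is no default route.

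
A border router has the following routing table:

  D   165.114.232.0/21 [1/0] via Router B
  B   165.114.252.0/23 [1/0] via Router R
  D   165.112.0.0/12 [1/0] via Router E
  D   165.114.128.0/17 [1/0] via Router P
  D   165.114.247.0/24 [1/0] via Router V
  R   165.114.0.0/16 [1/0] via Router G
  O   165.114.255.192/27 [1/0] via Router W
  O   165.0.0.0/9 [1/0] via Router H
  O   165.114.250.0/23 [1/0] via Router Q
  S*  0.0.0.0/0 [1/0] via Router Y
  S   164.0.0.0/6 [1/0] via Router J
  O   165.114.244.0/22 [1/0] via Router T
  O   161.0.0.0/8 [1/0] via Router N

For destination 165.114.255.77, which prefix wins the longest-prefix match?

165.114.128.0/17

Entries matching 165.114.255.77:
  0.0.0.0/0 (default, matches everything)
  164.0.0.0/6 (164.0.0.0 - 167.255.255.255)
  165.0.0.0/9 (165.0.0.0 - 165.127.255.255)
  165.112.0.0/12 (165.112.0.0 - 165.127.255.255)
  165.114.0.0/16 (165.114.0.0 - 165.114.255.255)
  165.114.128.0/17 (165.114.128.0 - 165.114.255.255)
Most specific is 165.114.128.0/17.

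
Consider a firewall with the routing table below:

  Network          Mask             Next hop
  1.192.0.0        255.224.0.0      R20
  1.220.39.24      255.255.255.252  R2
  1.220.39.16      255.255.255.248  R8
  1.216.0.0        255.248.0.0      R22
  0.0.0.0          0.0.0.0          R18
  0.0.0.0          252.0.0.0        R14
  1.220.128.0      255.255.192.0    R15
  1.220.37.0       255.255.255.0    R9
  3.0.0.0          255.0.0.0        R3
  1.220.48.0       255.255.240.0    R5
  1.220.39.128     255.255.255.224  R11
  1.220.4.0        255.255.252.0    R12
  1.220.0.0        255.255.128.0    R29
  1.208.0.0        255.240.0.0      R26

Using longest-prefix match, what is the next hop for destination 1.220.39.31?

Routes whose prefix contains 1.220.39.31:
  0.0.0.0/0 (default, matches everything) -> R18
  0.0.0.0/6 (0.0.0.0 - 3.255.255.255) -> R14
  1.192.0.0/11 (1.192.0.0 - 1.223.255.255) -> R20
  1.208.0.0/12 (1.208.0.0 - 1.223.255.255) -> R26
  1.216.0.0/13 (1.216.0.0 - 1.223.255.255) -> R22
  1.220.0.0/17 (1.220.0.0 - 1.220.127.255) -> R29
More-specific entries that do NOT match:
  1.220.39.24/30 (1.220.39.24 - 1.220.39.27) does not contain 1.220.39.31
  1.220.39.16/29 (1.220.39.16 - 1.220.39.23) does not contain 1.220.39.31
  1.220.39.128/27 (1.220.39.128 - 1.220.39.159) does not contain 1.220.39.31
  1.220.37.0/24 (1.220.37.0 - 1.220.37.255) does not contain 1.220.39.31
  1.220.4.0/22 (1.220.4.0 - 1.220.7.255) does not contain 1.220.39.31
  1.220.48.0/20 (1.220.48.0 - 1.220.63.255) does not contain 1.220.39.31
  1.220.128.0/18 (1.220.128.0 - 1.220.191.255) does not contain 1.220.39.31
Longest matching prefix is /17 -> next hop R29.

R29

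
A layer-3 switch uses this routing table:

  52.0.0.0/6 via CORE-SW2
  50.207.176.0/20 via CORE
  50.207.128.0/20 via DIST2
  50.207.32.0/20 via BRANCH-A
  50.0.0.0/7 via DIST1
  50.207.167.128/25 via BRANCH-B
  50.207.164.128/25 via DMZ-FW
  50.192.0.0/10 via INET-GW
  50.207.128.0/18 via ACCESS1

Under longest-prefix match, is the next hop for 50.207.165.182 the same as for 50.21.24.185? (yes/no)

50.207.165.182: longest match 50.207.128.0/18 -> ACCESS1
50.21.24.185: longest match 50.0.0.0/7 -> DIST1

no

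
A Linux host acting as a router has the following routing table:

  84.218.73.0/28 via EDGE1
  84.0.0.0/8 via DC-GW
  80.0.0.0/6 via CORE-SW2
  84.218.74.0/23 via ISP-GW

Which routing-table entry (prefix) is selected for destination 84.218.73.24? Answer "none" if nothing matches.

Entries matching 84.218.73.24:
  84.0.0.0/8 (84.0.0.0 - 84.255.255.255)
Most specific is 84.0.0.0/8.

84.0.0.0/8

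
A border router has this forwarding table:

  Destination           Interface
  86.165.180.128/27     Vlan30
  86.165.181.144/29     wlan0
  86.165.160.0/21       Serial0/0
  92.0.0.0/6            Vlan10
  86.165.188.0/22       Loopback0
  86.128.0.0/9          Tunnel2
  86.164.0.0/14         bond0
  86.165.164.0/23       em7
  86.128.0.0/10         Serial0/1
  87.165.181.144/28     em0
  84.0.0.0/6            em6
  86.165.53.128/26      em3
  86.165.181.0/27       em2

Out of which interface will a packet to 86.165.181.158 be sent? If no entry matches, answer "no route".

bond0

Routes whose prefix contains 86.165.181.158:
  84.0.0.0/6 (84.0.0.0 - 87.255.255.255) -> em6
  86.128.0.0/9 (86.128.0.0 - 86.255.255.255) -> Tunnel2
  86.128.0.0/10 (86.128.0.0 - 86.191.255.255) -> Serial0/1
  86.164.0.0/14 (86.164.0.0 - 86.167.255.255) -> bond0
More-specific entries that do NOT match:
  86.165.181.144/29 (86.165.181.144 - 86.165.181.151) does not contain 86.165.181.158
  87.165.181.144/28 (87.165.181.144 - 87.165.181.159) does not contain 86.165.181.158
  86.165.180.128/27 (86.165.180.128 - 86.165.180.159) does not contain 86.165.181.158
  86.165.181.0/27 (86.165.181.0 - 86.165.181.31) does not contain 86.165.181.158
  86.165.53.128/26 (86.165.53.128 - 86.165.53.191) does not contain 86.165.181.158
  86.165.164.0/23 (86.165.164.0 - 86.165.165.255) does not contain 86.165.181.158
  86.165.188.0/22 (86.165.188.0 - 86.165.191.255) does not contain 86.165.181.158
  86.165.160.0/21 (86.165.160.0 - 86.165.167.255) does not contain 86.165.181.158
Longest matching prefix is /14 -> interface bond0.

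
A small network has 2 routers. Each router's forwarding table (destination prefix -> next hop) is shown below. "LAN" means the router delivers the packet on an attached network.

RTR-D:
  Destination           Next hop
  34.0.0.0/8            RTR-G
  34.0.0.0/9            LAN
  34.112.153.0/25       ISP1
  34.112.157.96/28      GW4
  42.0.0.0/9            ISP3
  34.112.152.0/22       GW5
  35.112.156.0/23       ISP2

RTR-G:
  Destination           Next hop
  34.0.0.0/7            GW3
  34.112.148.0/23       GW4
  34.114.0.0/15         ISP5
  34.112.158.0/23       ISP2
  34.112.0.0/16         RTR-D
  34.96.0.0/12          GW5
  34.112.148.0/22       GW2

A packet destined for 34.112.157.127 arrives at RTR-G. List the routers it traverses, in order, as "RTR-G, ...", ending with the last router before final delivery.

RTR-G, RTR-D

At RTR-G: longest match for 34.112.157.127 is 34.112.0.0/16 -> RTR-D
At RTR-D: longest match for 34.112.157.127 is 34.0.0.0/9 -> LAN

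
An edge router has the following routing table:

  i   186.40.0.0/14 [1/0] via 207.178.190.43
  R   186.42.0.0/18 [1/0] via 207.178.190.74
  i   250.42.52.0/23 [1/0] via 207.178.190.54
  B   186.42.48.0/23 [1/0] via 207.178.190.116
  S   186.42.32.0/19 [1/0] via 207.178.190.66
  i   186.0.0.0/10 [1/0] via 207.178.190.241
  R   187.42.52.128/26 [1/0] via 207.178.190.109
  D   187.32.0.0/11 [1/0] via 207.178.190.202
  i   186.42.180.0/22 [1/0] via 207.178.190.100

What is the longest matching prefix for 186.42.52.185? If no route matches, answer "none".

186.42.32.0/19

Entries matching 186.42.52.185:
  186.0.0.0/10 (186.0.0.0 - 186.63.255.255)
  186.40.0.0/14 (186.40.0.0 - 186.43.255.255)
  186.42.0.0/18 (186.42.0.0 - 186.42.63.255)
  186.42.32.0/19 (186.42.32.0 - 186.42.63.255)
Most specific is 186.42.32.0/19.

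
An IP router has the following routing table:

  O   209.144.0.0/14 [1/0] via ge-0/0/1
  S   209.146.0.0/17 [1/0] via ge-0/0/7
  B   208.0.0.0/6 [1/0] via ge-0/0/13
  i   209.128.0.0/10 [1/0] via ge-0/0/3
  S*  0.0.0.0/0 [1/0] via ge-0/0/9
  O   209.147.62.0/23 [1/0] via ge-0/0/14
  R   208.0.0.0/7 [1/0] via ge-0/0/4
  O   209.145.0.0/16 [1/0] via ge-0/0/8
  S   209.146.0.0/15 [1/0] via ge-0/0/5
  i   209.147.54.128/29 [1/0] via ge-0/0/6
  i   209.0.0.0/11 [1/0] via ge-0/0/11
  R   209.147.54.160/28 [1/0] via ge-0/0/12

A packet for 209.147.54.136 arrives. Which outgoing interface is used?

ge-0/0/5

Routes whose prefix contains 209.147.54.136:
  0.0.0.0/0 (default, matches everything) -> ge-0/0/9
  208.0.0.0/6 (208.0.0.0 - 211.255.255.255) -> ge-0/0/13
  208.0.0.0/7 (208.0.0.0 - 209.255.255.255) -> ge-0/0/4
  209.128.0.0/10 (209.128.0.0 - 209.191.255.255) -> ge-0/0/3
  209.144.0.0/14 (209.144.0.0 - 209.147.255.255) -> ge-0/0/1
  209.146.0.0/15 (209.146.0.0 - 209.147.255.255) -> ge-0/0/5
More-specific entries that do NOT match:
  209.147.54.128/29 (209.147.54.128 - 209.147.54.135) does not contain 209.147.54.136
  209.147.54.160/28 (209.147.54.160 - 209.147.54.175) does not contain 209.147.54.136
  209.147.62.0/23 (209.147.62.0 - 209.147.63.255) does not contain 209.147.54.136
  209.146.0.0/17 (209.146.0.0 - 209.146.127.255) does not contain 209.147.54.136
  209.145.0.0/16 (209.145.0.0 - 209.145.255.255) does not contain 209.147.54.136
Longest matching prefix is /15 -> interface ge-0/0/5.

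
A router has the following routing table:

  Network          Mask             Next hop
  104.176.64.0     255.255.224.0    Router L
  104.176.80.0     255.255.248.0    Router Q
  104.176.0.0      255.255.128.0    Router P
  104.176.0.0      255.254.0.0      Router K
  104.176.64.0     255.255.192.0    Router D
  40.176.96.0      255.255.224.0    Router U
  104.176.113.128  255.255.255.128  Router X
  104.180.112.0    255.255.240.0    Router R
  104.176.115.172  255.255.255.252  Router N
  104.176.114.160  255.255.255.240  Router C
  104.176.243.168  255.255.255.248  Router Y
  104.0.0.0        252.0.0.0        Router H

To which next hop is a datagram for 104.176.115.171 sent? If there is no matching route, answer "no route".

Router D

Routes whose prefix contains 104.176.115.171:
  104.0.0.0/6 (104.0.0.0 - 107.255.255.255) -> Router H
  104.176.0.0/15 (104.176.0.0 - 104.177.255.255) -> Router K
  104.176.0.0/17 (104.176.0.0 - 104.176.127.255) -> Router P
  104.176.64.0/18 (104.176.64.0 - 104.176.127.255) -> Router D
More-specific entries that do NOT match:
  104.176.115.172/30 (104.176.115.172 - 104.176.115.175) does not contain 104.176.115.171
  104.176.243.168/29 (104.176.243.168 - 104.176.243.175) does not contain 104.176.115.171
  104.176.114.160/28 (104.176.114.160 - 104.176.114.175) does not contain 104.176.115.171
  104.176.113.128/25 (104.176.113.128 - 104.176.113.255) does not contain 104.176.115.171
  104.176.80.0/21 (104.176.80.0 - 104.176.87.255) does not contain 104.176.115.171
  104.180.112.0/20 (104.180.112.0 - 104.180.127.255) does not contain 104.176.115.171
  104.176.64.0/19 (104.176.64.0 - 104.176.95.255) does not contain 104.176.115.171
  40.176.96.0/19 (40.176.96.0 - 40.176.127.255) does not contain 104.176.115.171
Longest matching prefix is /18 -> next hop Router D.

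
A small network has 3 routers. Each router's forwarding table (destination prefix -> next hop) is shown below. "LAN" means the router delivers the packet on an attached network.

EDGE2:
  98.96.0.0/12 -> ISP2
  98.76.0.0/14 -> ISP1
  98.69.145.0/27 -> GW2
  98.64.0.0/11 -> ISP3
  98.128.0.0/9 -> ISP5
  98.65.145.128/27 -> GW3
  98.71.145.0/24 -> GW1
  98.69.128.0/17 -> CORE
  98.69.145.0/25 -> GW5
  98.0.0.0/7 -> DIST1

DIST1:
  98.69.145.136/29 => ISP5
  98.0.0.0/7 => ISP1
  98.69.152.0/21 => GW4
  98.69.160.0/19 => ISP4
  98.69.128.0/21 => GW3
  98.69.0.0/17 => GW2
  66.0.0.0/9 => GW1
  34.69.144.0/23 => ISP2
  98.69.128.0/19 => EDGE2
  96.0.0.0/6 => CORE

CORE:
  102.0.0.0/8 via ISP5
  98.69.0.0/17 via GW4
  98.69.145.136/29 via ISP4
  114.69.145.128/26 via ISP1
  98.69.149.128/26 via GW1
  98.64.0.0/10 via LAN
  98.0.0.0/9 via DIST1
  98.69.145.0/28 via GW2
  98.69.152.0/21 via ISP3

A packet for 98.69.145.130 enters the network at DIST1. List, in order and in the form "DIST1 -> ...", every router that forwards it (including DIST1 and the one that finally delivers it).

DIST1 -> EDGE2 -> CORE

At DIST1: longest match for 98.69.145.130 is 98.69.128.0/19 -> EDGE2
At EDGE2: longest match for 98.69.145.130 is 98.69.128.0/17 -> CORE
At CORE: longest match for 98.69.145.130 is 98.64.0.0/10 -> LAN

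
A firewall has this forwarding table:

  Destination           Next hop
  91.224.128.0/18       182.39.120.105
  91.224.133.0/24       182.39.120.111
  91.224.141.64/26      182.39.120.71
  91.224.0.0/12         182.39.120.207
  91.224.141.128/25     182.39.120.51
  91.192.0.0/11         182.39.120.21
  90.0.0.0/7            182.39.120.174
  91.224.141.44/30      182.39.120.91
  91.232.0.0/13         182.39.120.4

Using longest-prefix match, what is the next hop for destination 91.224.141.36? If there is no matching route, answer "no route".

Routes whose prefix contains 91.224.141.36:
  90.0.0.0/7 (90.0.0.0 - 91.255.255.255) -> 182.39.120.174
  91.224.0.0/12 (91.224.0.0 - 91.239.255.255) -> 182.39.120.207
  91.224.128.0/18 (91.224.128.0 - 91.224.191.255) -> 182.39.120.105
More-specific entries that do NOT match:
  91.224.141.44/30 (91.224.141.44 - 91.224.141.47) does not contain 91.224.141.36
  91.224.141.64/26 (91.224.141.64 - 91.224.141.127) does not contain 91.224.141.36
  91.224.141.128/25 (91.224.141.128 - 91.224.141.255) does not contain 91.224.141.36
  91.224.133.0/24 (91.224.133.0 - 91.224.133.255) does not contain 91.224.141.36
Longest matching prefix is /18 -> next hop 182.39.120.105.

182.39.120.105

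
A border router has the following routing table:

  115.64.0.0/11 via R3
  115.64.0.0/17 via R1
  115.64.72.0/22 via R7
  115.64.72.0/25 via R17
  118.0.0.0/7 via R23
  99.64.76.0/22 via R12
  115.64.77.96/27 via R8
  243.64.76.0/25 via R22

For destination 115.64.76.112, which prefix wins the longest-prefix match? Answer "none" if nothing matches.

115.64.0.0/17

Entries matching 115.64.76.112:
  115.64.0.0/11 (115.64.0.0 - 115.95.255.255)
  115.64.0.0/17 (115.64.0.0 - 115.64.127.255)
Most specific is 115.64.0.0/17.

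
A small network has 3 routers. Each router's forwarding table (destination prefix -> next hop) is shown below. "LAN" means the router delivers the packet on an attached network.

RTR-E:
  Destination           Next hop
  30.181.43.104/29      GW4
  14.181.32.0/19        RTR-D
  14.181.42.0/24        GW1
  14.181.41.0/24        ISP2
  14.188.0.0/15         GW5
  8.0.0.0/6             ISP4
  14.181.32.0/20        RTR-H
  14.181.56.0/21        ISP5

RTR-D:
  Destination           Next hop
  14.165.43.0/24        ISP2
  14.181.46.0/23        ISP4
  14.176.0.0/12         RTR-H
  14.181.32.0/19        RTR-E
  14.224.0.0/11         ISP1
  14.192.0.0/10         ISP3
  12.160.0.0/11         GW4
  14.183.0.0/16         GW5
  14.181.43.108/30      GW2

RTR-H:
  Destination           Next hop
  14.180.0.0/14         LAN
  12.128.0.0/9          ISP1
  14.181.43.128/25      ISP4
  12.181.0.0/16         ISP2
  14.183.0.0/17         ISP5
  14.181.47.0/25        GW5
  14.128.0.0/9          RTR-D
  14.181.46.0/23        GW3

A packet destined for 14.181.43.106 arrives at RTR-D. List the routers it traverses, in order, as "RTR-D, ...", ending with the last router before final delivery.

At RTR-D: longest match for 14.181.43.106 is 14.181.32.0/19 -> RTR-E
At RTR-E: longest match for 14.181.43.106 is 14.181.32.0/20 -> RTR-H
At RTR-H: longest match for 14.181.43.106 is 14.180.0.0/14 -> LAN

RTR-D, RTR-E, RTR-H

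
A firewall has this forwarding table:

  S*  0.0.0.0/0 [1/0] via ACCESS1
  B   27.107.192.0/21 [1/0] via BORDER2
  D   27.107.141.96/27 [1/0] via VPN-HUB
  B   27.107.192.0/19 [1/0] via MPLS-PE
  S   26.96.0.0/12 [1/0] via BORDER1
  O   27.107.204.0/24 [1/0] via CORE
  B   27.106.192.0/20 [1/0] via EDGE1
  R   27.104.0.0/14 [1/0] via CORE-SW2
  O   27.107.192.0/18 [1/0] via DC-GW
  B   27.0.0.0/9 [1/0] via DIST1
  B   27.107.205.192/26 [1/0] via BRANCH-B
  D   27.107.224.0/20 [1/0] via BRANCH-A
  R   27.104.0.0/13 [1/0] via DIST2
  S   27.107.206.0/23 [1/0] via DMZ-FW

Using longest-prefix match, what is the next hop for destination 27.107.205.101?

Routes whose prefix contains 27.107.205.101:
  0.0.0.0/0 (default, matches everything) -> ACCESS1
  27.0.0.0/9 (27.0.0.0 - 27.127.255.255) -> DIST1
  27.104.0.0/13 (27.104.0.0 - 27.111.255.255) -> DIST2
  27.104.0.0/14 (27.104.0.0 - 27.107.255.255) -> CORE-SW2
  27.107.192.0/18 (27.107.192.0 - 27.107.255.255) -> DC-GW
  27.107.192.0/19 (27.107.192.0 - 27.107.223.255) -> MPLS-PE
More-specific entries that do NOT match:
  27.107.141.96/27 (27.107.141.96 - 27.107.141.127) does not contain 27.107.205.101
  27.107.205.192/26 (27.107.205.192 - 27.107.205.255) does not contain 27.107.205.101
  27.107.204.0/24 (27.107.204.0 - 27.107.204.255) does not contain 27.107.205.101
  27.107.206.0/23 (27.107.206.0 - 27.107.207.255) does not contain 27.107.205.101
  27.107.192.0/21 (27.107.192.0 - 27.107.199.255) does not contain 27.107.205.101
  27.106.192.0/20 (27.106.192.0 - 27.106.207.255) does not contain 27.107.205.101
  27.107.224.0/20 (27.107.224.0 - 27.107.239.255) does not contain 27.107.205.101
Longest matching prefix is /19 -> next hop MPLS-PE.

MPLS-PE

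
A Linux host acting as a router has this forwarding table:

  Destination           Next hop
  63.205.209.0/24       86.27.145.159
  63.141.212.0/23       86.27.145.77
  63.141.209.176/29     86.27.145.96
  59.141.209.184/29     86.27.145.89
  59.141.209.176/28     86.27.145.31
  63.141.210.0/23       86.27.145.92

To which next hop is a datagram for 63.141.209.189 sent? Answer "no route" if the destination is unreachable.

no route

No entry's prefix contains 63.141.209.189; there is no default route.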